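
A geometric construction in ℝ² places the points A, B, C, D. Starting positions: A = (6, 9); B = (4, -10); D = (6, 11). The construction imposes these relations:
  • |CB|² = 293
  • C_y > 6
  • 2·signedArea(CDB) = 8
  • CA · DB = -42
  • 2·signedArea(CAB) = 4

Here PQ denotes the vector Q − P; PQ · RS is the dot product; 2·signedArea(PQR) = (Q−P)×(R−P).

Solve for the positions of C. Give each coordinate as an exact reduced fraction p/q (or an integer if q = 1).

C = (6, 7)

1. C_x = 6  [2·signedArea(CAB) = 4 ∩ CA · DB = -42]
2. C_y = 7  [2·signedArea(CAB) = 4 ∩ CA · DB = -42]
   → C = (6, 7)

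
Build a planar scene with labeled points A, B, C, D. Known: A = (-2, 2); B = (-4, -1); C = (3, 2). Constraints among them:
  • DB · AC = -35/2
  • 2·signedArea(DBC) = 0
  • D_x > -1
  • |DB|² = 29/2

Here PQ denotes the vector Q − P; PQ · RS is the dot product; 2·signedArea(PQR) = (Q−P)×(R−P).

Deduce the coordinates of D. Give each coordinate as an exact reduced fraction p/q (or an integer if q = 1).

D = (-1/2, 1/2)

1. D_x = -1/2  [2·signedArea(DBC) = 0 ∩ DB · AC = -35/2]
2. D_y = 1/2  [2·signedArea(DBC) = 0 ∩ DB · AC = -35/2]
   → D = (-1/2, 1/2)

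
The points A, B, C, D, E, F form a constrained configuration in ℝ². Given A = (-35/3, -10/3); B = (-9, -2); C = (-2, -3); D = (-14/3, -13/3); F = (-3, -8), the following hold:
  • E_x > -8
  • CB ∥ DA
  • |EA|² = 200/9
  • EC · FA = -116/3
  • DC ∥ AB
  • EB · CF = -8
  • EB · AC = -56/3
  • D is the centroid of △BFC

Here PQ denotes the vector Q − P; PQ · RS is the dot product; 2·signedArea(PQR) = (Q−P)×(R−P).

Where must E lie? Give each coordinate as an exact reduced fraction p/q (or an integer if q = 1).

1. E_x = -7  [EC · FA = -116/3 ∩ EB · CF = -8]
2. E_y = -4  [EC · FA = -116/3 ∩ EB · CF = -8]
   → E = (-7, -4)

E = (-7, -4)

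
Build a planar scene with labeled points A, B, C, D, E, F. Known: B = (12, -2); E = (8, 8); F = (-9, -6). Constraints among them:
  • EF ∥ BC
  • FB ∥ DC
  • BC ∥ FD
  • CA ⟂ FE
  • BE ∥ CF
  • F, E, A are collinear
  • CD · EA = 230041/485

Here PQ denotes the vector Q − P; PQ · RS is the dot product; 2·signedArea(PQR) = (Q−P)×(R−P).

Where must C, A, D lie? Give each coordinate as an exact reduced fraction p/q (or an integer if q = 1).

A = (-5589/485, -3918/485)
C = (-5, -16)
D = (-26, -20)

1. C_x = -5  [BE ∥ CF ∩ EF ∥ BC]
2. C_y = -16  [BE ∥ CF ∩ EF ∥ BC]
   → C = (-5, -16)
3. A_x = -5589/485  [F, E, A are collinear ∩ CA ⟂ FE]
4. A_y = -3918/485  [F, E, A are collinear ∩ CA ⟂ FE]
   → A = (-5589/485, -3918/485)
5. D_x = -26  [FB ∥ DC ∩ BC ∥ FD]
6. D_y = -20  [FB ∥ DC ∩ BC ∥ FD]
   → D = (-26, -20)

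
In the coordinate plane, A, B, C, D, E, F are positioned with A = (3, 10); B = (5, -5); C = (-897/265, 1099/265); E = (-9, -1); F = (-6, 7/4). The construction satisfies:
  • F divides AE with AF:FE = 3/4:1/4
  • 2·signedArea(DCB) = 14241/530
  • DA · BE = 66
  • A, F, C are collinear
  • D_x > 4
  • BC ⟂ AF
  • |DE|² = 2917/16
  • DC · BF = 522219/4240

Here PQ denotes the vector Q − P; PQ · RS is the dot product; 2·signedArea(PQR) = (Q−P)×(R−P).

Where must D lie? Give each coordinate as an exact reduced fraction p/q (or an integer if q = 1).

D = (9/2, -5/4)

1. D_x = 9/2  [DA · BE = 66 ∩ 2·signedArea(DCB) = 14241/530]
2. D_y = -5/4  [DA · BE = 66 ∩ 2·signedArea(DCB) = 14241/530]
   → D = (9/2, -5/4)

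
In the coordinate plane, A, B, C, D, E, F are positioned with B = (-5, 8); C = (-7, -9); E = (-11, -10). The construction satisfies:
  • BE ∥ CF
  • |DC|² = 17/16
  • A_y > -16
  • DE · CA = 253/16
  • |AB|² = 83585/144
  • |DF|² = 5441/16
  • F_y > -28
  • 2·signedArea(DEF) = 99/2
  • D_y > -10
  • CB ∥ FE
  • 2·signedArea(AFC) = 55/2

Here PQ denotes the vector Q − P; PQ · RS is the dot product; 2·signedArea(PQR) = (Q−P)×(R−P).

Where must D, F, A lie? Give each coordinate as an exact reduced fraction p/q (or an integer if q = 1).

1. F_x = -13  [CB ∥ FE ∩ BE ∥ CF]
2. F_y = -27  [CB ∥ FE ∩ BE ∥ CF]
   → F = (-13, -27)
3. D_x = -8  [line 17·x + -2·y + 235/2 = 0 ∩ |DF|² = 5441/16]
4. D_y = -37/4  [line 17·x + -2·y + 235/2 = 0 ∩ |DF|² = 5441/16]
   → D = (-8, -37/4)
5. A_x = -32/3  [2·signedArea(AFC) = 55/2 ∩ DE · CA = 253/16]
6. A_y = -185/12  [2·signedArea(AFC) = 55/2 ∩ DE · CA = 253/16]
   → A = (-32/3, -185/12)

A = (-32/3, -185/12)
D = (-8, -37/4)
F = (-13, -27)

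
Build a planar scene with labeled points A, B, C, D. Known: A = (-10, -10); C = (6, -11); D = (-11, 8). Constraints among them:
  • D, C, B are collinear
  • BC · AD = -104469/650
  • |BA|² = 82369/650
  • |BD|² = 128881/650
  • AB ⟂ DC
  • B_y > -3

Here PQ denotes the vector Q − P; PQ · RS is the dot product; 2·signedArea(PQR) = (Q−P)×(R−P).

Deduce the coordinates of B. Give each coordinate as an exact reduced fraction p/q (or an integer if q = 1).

1. B_x = -1047/650  [D, C, B are collinear ∩ AB ⟂ DC]
2. B_y = -1621/650  [D, C, B are collinear ∩ AB ⟂ DC]
   → B = (-1047/650, -1621/650)

B = (-1047/650, -1621/650)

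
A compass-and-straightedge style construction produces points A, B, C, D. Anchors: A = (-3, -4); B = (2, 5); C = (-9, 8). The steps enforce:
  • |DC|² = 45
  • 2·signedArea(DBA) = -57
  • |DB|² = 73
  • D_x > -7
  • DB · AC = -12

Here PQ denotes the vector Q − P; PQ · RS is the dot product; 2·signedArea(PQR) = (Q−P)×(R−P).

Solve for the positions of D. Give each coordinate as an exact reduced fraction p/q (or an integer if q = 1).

1. D_x = -6  [2·signedArea(DBA) = -57 ∩ DB · AC = -12]
2. D_y = 2  [2·signedArea(DBA) = -57 ∩ DB · AC = -12]
   → D = (-6, 2)

D = (-6, 2)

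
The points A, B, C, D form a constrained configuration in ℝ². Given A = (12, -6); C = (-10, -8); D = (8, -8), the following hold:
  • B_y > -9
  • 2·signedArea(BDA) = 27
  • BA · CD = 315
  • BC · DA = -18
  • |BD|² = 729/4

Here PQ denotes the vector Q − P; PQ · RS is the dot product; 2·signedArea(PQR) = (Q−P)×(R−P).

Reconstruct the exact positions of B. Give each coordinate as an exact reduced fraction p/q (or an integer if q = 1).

1. B_x = -11/2  [BC · DA = -18 ∩ 2·signedArea(BDA) = 27]
2. B_y = -8  [BC · DA = -18 ∩ 2·signedArea(BDA) = 27]
   → B = (-11/2, -8)

B = (-11/2, -8)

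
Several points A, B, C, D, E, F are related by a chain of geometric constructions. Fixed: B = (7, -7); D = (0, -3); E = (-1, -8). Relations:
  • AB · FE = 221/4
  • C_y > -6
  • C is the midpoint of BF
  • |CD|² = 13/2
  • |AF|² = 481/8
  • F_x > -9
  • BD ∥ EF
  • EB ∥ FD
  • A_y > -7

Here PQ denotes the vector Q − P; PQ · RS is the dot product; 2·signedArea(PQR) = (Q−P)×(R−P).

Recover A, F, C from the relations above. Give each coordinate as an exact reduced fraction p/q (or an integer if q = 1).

1. F_x = -8  [EB ∥ FD ∩ BD ∥ EF]
2. F_y = -4  [EB ∥ FD ∩ BD ∥ EF]
   → F = (-8, -4)
3. C_x = -1/2  [C is the midpoint of BF]
4. C_y = -11/2  [C is the midpoint of BF]
   → C = (-1/2, -11/2)
5. A_x = -3/4  [line -7·x + 4·y + 87/4 = 0 ∩ |AF|² = 481/8]
6. A_y = -27/4  [line -7·x + 4·y + 87/4 = 0 ∩ |AF|² = 481/8]
   → A = (-3/4, -27/4)

A = (-3/4, -27/4)
C = (-1/2, -11/2)
F = (-8, -4)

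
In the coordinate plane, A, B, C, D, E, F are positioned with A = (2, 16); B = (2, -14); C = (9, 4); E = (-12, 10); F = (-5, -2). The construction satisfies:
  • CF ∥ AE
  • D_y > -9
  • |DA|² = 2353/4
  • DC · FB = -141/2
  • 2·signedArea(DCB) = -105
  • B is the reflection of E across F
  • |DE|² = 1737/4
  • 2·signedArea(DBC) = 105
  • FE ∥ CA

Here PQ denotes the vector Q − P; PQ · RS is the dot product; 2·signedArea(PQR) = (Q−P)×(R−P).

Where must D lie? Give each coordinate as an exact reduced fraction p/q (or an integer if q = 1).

1. D_x = -3/2  [2·signedArea(DCB) = -105 ∩ DC · FB = -141/2]
2. D_y = -8  [2·signedArea(DCB) = -105 ∩ DC · FB = -141/2]
   → D = (-3/2, -8)

D = (-3/2, -8)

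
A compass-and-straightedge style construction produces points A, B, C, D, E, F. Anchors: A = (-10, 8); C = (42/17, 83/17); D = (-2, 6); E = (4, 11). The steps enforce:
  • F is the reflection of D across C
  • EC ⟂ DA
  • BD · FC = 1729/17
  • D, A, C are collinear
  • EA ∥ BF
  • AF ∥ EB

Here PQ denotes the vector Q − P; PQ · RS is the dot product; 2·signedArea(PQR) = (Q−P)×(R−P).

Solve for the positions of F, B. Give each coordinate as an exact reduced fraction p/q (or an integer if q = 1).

B = (356/17, 115/17)
F = (118/17, 64/17)

1. F_x = 118/17  [F is the reflection of D across C]
2. F_y = 64/17  [F is the reflection of D across C]
   → F = (118/17, 64/17)
3. B_x = 356/17  [EA ∥ BF ∩ AF ∥ EB]
4. B_y = 115/17  [EA ∥ BF ∩ AF ∥ EB]
   → B = (356/17, 115/17)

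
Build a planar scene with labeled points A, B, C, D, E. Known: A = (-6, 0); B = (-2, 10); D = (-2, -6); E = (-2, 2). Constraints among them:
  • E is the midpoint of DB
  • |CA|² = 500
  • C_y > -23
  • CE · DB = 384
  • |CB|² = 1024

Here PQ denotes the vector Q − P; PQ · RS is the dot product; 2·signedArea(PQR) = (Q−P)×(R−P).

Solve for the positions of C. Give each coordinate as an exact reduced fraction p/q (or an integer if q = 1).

C = (-2, -22)

1. C_y = -22  [CE · DB = 384]
2. C_x = -2  [|CB|² = 1024]
   → C = (-2, -22)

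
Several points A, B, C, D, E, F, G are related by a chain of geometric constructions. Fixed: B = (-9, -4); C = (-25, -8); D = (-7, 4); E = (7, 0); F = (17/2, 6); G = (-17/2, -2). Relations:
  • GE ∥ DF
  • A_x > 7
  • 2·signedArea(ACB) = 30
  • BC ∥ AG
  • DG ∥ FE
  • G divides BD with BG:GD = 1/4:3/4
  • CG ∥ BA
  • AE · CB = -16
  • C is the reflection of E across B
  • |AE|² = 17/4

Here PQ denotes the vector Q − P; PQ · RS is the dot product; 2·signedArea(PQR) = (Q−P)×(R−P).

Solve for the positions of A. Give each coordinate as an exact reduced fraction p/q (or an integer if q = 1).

A = (15/2, 2)

1. A_x = 15/2  [BC ∥ AG ∩ CG ∥ BA]
2. A_y = 2  [BC ∥ AG ∩ CG ∥ BA]
   → A = (15/2, 2)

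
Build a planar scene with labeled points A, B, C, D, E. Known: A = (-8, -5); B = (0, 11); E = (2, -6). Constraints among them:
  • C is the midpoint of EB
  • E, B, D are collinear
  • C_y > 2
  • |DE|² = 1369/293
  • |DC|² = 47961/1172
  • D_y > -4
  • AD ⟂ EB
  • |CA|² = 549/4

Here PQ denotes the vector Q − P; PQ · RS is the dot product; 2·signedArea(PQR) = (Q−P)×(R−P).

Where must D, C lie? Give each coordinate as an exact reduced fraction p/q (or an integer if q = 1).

1. D_x = 512/293  [E, B, D are collinear ∩ AD ⟂ EB]
2. D_y = -1129/293  [E, B, D are collinear ∩ AD ⟂ EB]
   → D = (512/293, -1129/293)
3. C_x = 1  [C is the midpoint of EB]
4. C_y = 5/2  [C is the midpoint of EB]
   → C = (1, 5/2)

C = (1, 5/2)
D = (512/293, -1129/293)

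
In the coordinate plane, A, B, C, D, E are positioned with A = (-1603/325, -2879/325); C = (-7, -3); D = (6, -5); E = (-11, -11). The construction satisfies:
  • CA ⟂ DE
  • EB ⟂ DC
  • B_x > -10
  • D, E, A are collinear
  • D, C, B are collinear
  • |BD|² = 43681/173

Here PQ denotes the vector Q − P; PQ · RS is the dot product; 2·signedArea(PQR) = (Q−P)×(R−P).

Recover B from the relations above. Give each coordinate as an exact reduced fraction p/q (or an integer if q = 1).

1. B_x = -1679/173  [D, C, B are collinear ∩ EB ⟂ DC]
2. B_y = -447/173  [D, C, B are collinear ∩ EB ⟂ DC]
   → B = (-1679/173, -447/173)

B = (-1679/173, -447/173)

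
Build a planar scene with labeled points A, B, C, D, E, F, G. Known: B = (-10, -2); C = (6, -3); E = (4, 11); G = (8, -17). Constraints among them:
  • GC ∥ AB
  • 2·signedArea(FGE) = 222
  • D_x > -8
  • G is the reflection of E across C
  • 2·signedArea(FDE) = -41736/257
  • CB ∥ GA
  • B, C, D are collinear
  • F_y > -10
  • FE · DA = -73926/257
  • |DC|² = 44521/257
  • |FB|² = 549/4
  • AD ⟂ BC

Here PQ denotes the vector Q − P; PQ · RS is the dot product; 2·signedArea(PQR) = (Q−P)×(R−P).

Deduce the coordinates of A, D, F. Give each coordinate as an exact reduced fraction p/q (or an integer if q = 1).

1. A_x = -8  [GC ∥ AB ∩ CB ∥ GA]
2. A_y = -16  [GC ∥ AB ∩ CB ∥ GA]
   → A = (-8, -16)
3. D_x = -1834/257  [B, C, D are collinear ∩ AD ⟂ BC]
4. D_y = -560/257  [B, C, D are collinear ∩ AD ⟂ BC]
   → D = (-1834/257, -560/257)
5. F_x = -1  [2·signedArea(FGE) = 222 ∩ FE · DA = -73926/257]
6. F_y = -19/2  [2·signedArea(FGE) = 222 ∩ FE · DA = -73926/257]
   → F = (-1, -19/2)

A = (-8, -16)
D = (-1834/257, -560/257)
F = (-1, -19/2)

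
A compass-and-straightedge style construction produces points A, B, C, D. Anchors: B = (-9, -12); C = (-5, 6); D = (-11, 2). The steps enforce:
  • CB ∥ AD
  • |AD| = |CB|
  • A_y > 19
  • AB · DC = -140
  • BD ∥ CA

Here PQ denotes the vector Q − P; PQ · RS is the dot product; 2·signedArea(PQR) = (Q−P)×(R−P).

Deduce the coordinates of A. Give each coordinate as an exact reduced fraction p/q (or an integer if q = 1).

A = (-7, 20)

1. A_x = -7  [CB ∥ AD ∩ BD ∥ CA]
2. A_y = 20  [CB ∥ AD ∩ BD ∥ CA]
   → A = (-7, 20)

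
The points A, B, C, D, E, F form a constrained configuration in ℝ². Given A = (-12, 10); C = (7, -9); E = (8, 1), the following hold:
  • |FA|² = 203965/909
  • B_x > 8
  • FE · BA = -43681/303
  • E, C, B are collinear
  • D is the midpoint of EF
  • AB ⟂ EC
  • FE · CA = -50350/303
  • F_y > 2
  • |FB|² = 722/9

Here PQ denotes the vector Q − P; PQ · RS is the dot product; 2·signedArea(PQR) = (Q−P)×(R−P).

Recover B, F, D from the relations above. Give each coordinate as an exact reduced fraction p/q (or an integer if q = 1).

B = (878/101, 801/101)
D = (2797/606, 1205/606)
F = (373/303, 902/303)

1. B_x = 878/101  [E, C, B are collinear ∩ AB ⟂ EC]
2. B_y = 801/101  [E, C, B are collinear ∩ AB ⟂ EC]
   → B = (878/101, 801/101)
3. F_x = 373/303  [FE · BA = -43681/303 ∩ FE · CA = -50350/303]
4. F_y = 902/303  [FE · BA = -43681/303 ∩ FE · CA = -50350/303]
   → F = (373/303, 902/303)
5. D_x = 2797/606  [D is the midpoint of EF]
6. D_y = 1205/606  [D is the midpoint of EF]
   → D = (2797/606, 1205/606)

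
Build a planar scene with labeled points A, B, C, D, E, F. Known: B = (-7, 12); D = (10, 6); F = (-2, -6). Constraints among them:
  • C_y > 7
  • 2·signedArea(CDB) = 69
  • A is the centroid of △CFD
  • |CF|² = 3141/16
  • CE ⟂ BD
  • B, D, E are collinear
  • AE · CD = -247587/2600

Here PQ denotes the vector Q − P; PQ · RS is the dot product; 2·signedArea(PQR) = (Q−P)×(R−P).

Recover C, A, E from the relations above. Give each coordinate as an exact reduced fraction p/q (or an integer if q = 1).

1. C_x = -23/4  [line -6·x + -17·y + 93 = 0 ∩ |CF|² = 3141/16]
2. C_y = 15/2  [line -6·x + -17·y + 93 = 0 ∩ |CF|² = 3141/16]
   → C = (-23/4, 15/2)
3. A_x = 3/4  [A is the centroid of △CFD]
4. A_y = 5/2  [A is the centroid of △CFD]
   → A = (3/4, 5/2)
5. E_x = -5819/1300  [B, D, E are collinear ∩ CE ⟂ BD]
6. E_y = 7221/650  [B, D, E are collinear ∩ CE ⟂ BD]
   → E = (-5819/1300, 7221/650)

A = (3/4, 5/2)
C = (-23/4, 15/2)
E = (-5819/1300, 7221/650)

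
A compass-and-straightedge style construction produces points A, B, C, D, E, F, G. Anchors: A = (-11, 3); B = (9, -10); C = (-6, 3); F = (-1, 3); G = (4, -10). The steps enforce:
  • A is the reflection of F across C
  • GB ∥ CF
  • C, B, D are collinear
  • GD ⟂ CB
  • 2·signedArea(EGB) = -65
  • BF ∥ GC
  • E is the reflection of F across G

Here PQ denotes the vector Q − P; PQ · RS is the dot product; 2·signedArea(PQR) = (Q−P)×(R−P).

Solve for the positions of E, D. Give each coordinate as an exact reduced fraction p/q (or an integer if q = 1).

1. E_x = 9  [E is the reflection of F across G]
2. E_y = -23  [E is the reflection of F across G]
   → E = (9, -23)
3. D_x = 2421/394  [C, B, D are collinear ∩ GD ⟂ CB]
4. D_y = -2965/394  [C, B, D are collinear ∩ GD ⟂ CB]
   → D = (2421/394, -2965/394)

D = (2421/394, -2965/394)
E = (9, -23)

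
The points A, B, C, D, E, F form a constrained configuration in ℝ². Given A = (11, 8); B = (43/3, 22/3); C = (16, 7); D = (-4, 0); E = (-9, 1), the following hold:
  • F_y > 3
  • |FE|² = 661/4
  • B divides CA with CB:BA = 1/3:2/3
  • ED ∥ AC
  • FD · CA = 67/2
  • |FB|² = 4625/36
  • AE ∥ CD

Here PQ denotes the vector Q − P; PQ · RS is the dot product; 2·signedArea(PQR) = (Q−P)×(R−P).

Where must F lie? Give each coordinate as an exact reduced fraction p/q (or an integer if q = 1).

F = (7/2, 4)

1. F_x = 7/2  [line 5·x + -1·y + -27/2 = 0 ∩ |FE|² = 661/4]
2. F_y = 4  [line 5·x + -1·y + -27/2 = 0 ∩ |FE|² = 661/4]
   → F = (7/2, 4)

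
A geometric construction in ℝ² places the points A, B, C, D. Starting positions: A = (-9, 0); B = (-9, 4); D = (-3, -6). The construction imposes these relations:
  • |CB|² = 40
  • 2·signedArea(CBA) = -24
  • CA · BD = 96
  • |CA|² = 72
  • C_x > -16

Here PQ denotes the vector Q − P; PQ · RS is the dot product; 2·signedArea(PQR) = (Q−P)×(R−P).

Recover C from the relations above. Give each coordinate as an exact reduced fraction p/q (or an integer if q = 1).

C = (-15, 6)

1. C_x = -15  [CA · BD = 96 ∩ 2·signedArea(CBA) = -24]
2. C_y = 6  [CA · BD = 96 ∩ 2·signedArea(CBA) = -24]
   → C = (-15, 6)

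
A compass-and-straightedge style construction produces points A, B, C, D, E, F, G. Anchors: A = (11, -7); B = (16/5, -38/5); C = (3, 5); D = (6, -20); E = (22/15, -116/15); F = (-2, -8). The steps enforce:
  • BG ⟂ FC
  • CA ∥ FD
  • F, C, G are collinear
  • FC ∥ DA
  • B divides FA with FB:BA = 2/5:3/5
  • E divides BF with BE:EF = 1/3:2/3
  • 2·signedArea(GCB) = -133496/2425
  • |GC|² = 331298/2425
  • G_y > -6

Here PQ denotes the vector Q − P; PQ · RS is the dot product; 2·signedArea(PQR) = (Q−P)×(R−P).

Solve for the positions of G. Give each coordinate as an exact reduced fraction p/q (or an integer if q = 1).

G = (-116/97, -2866/485)

1. G_x = -116/97  [F, C, G are collinear ∩ BG ⟂ FC]
2. G_y = -2866/485  [F, C, G are collinear ∩ BG ⟂ FC]
   → G = (-116/97, -2866/485)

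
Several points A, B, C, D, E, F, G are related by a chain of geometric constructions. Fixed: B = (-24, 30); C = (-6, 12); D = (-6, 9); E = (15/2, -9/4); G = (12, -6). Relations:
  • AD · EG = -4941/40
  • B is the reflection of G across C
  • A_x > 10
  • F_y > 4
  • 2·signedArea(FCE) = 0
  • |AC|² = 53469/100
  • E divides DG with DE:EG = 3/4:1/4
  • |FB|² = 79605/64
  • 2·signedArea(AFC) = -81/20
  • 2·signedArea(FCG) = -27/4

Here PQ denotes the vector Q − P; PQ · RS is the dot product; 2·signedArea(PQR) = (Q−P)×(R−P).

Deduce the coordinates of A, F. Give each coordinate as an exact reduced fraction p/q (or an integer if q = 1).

1. F_x = 3/4  [2·signedArea(FCE) = 0 ∩ 2·signedArea(FCG) = -27/4]
2. F_y = 39/8  [2·signedArea(FCE) = 0 ∩ 2·signedArea(FCG) = -27/4]
   → F = (3/4, 39/8)
3. A_x = 51/5  [2·signedArea(AFC) = -81/20 ∩ AD · EG = -4941/40]
4. A_y = -9/2  [2·signedArea(AFC) = -81/20 ∩ AD · EG = -4941/40]
   → A = (51/5, -9/2)

A = (51/5, -9/2)
F = (3/4, 39/8)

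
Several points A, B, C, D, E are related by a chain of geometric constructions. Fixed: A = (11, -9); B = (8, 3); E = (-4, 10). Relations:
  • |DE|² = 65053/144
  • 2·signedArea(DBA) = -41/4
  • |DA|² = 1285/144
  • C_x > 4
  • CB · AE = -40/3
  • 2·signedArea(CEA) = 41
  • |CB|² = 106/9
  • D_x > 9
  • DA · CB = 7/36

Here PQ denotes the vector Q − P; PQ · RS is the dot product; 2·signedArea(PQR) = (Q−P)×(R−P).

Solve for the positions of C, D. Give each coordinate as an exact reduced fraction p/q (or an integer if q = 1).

C = (5, 4/3)
D = (19/2, -77/12)

1. C_x = 5  [CB · AE = -40/3 ∩ 2·signedArea(CEA) = 41]
2. C_y = 4/3  [CB · AE = -40/3 ∩ 2·signedArea(CEA) = 41]
   → C = (5, 4/3)
3. D_x = 19/2  [DA · CB = 7/36 ∩ 2·signedArea(DBA) = -41/4]
4. D_y = -77/12  [DA · CB = 7/36 ∩ 2·signedArea(DBA) = -41/4]
   → D = (19/2, -77/12)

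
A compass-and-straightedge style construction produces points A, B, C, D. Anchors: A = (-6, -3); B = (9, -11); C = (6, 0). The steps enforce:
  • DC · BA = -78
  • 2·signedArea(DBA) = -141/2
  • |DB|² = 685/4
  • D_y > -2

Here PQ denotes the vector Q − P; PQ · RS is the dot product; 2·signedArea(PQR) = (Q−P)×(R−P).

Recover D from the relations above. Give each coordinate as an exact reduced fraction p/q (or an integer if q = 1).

D = (0, -3/2)

1. D_x = 0  [2·signedArea(DBA) = -141/2 ∩ DC · BA = -78]
2. D_y = -3/2  [2·signedArea(DBA) = -141/2 ∩ DC · BA = -78]
   → D = (0, -3/2)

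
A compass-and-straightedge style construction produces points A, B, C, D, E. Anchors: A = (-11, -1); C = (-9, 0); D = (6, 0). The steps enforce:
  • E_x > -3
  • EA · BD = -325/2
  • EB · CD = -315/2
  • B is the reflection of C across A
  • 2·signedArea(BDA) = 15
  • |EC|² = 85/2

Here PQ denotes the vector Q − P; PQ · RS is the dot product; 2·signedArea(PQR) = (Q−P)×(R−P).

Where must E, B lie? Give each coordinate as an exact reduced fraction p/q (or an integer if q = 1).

B = (-13, -2)
E = (-5/2, -1/2)

1. B_x = -13  [B is the reflection of C across A]
2. B_y = -2  [B is the reflection of C across A]
   → B = (-13, -2)
3. E_x = -5/2  [EB · CD = -315/2 ∩ EA · BD = -325/2]
4. E_y = -1/2  [EB · CD = -315/2 ∩ EA · BD = -325/2]
   → E = (-5/2, -1/2)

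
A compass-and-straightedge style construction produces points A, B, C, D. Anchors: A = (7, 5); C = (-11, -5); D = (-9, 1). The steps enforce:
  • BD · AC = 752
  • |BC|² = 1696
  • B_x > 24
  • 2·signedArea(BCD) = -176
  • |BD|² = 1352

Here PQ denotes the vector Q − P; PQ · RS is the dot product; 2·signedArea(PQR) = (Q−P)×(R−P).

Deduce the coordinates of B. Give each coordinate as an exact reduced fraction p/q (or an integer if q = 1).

B = (25, 15)

1. B_x = 25  [2·signedArea(BCD) = -176 ∩ BD · AC = 752]
2. B_y = 15  [2·signedArea(BCD) = -176 ∩ BD · AC = 752]
   → B = (25, 15)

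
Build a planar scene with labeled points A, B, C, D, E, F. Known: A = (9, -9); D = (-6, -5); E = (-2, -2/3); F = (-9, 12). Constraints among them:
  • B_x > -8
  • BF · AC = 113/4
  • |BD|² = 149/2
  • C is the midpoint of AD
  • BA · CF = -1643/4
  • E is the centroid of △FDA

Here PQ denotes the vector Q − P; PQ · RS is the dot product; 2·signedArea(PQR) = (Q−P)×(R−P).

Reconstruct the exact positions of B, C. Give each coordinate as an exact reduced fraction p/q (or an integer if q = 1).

1. C_x = 3/2  [C is the midpoint of AD]
2. C_y = -7  [C is the midpoint of AD]
   → C = (3/2, -7)
3. B_x = -15/2  [BA · CF = -1643/4 ∩ BF · AC = 113/4]
4. B_y = 7/2  [BA · CF = -1643/4 ∩ BF · AC = 113/4]
   → B = (-15/2, 7/2)

B = (-15/2, 7/2)
C = (3/2, -7)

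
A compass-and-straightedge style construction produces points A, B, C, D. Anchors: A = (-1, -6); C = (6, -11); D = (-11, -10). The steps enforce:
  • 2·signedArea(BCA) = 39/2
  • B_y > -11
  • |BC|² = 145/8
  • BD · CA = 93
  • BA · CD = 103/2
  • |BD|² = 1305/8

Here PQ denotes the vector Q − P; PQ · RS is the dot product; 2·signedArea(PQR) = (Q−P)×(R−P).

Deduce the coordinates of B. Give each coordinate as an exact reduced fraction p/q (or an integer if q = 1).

1. B_x = 7/4  [BA · CD = 103/2 ∩ 2·signedArea(BCA) = 39/2]
2. B_y = -43/4  [BA · CD = 103/2 ∩ 2·signedArea(BCA) = 39/2]
   → B = (7/4, -43/4)

B = (7/4, -43/4)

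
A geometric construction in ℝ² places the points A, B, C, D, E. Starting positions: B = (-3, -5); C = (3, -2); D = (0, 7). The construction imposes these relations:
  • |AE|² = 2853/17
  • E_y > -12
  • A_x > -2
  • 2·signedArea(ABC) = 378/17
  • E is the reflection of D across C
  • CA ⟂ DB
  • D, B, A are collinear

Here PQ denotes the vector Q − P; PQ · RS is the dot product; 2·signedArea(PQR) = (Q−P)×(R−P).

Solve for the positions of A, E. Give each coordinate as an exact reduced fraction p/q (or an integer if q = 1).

A = (-33/17, -13/17)
E = (6, -11)

1. A_x = -33/17  [D, B, A are collinear ∩ CA ⟂ DB]
2. A_y = -13/17  [D, B, A are collinear ∩ CA ⟂ DB]
   → A = (-33/17, -13/17)
3. E_x = 6  [E is the reflection of D across C]
4. E_y = -11  [E is the reflection of D across C]
   → E = (6, -11)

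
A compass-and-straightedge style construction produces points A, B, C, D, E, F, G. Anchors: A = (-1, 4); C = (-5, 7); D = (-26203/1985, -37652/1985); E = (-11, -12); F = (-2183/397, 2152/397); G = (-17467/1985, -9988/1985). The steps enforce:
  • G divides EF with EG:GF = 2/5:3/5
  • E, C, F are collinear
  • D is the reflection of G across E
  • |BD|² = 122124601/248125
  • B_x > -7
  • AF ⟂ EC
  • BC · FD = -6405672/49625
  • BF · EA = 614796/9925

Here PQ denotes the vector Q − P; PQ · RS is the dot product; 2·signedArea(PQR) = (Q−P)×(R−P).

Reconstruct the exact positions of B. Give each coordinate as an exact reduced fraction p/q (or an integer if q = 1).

B = (-64709/9925, 21709/9925)

1. B_x = -64709/9925  [BF · EA = 614796/9925 ∩ BC · FD = -6405672/49625]
2. B_y = 21709/9925  [BF · EA = 614796/9925 ∩ BC · FD = -6405672/49625]
   → B = (-64709/9925, 21709/9925)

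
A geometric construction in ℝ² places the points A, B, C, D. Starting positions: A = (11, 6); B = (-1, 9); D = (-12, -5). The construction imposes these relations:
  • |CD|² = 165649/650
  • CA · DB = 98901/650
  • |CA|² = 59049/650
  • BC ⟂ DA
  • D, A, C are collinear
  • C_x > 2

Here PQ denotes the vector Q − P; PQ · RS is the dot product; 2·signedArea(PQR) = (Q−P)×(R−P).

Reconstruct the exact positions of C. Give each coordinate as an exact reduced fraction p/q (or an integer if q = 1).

1. C_x = 1561/650  [D, A, C are collinear ∩ BC ⟂ DA]
2. C_y = 1227/650  [D, A, C are collinear ∩ BC ⟂ DA]
   → C = (1561/650, 1227/650)

C = (1561/650, 1227/650)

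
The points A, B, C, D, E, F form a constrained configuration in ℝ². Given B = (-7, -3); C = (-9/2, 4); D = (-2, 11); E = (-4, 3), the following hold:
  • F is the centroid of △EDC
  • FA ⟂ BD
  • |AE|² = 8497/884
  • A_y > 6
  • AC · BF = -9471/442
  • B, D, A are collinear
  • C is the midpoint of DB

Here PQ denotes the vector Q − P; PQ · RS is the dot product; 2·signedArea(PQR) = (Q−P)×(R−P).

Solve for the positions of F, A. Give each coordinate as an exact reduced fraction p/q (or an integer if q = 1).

1. F_x = -7/2  [F is the centroid of △EDC]
2. F_y = 6  [F is the centroid of △EDC]
   → F = (-7/2, 6)
3. A_x = -1659/442  [B, D, A are collinear ∩ FA ⟂ BD]
4. A_y = 1346/221  [B, D, A are collinear ∩ FA ⟂ BD]
   → A = (-1659/442, 1346/221)

A = (-1659/442, 1346/221)
F = (-7/2, 6)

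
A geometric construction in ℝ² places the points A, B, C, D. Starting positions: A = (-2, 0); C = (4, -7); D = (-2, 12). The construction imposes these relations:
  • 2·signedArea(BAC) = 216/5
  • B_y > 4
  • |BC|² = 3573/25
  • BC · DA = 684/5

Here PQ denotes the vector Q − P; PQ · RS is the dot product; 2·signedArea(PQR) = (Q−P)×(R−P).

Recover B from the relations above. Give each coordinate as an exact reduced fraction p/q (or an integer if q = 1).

1. B_x = 2/5  [2·signedArea(BAC) = 216/5 ∩ BC · DA = 684/5]
2. B_y = 22/5  [2·signedArea(BAC) = 216/5 ∩ BC · DA = 684/5]
   → B = (2/5, 22/5)

B = (2/5, 22/5)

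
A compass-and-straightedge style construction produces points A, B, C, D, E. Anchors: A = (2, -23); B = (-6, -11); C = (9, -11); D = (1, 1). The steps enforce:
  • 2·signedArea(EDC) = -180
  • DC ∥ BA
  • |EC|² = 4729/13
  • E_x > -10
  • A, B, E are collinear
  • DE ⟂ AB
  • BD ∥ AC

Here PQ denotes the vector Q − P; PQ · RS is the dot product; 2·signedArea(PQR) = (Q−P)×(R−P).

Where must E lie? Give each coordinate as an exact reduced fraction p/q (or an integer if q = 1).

1. E_x = -122/13  [A, B, E are collinear ∩ DE ⟂ AB]
2. E_y = -77/13  [A, B, E are collinear ∩ DE ⟂ AB]
   → E = (-122/13, -77/13)

E = (-122/13, -77/13)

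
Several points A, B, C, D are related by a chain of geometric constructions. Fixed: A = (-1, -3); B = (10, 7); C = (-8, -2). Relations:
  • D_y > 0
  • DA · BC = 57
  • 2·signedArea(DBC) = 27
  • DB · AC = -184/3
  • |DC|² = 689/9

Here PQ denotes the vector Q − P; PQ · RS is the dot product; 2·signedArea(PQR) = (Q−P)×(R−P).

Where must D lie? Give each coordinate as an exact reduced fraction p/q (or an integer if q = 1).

1. D_x = 1/3  [2·signedArea(DBC) = 27 ∩ DB · AC = -184/3]
2. D_y = 2/3  [2·signedArea(DBC) = 27 ∩ DB · AC = -184/3]
   → D = (1/3, 2/3)

D = (1/3, 2/3)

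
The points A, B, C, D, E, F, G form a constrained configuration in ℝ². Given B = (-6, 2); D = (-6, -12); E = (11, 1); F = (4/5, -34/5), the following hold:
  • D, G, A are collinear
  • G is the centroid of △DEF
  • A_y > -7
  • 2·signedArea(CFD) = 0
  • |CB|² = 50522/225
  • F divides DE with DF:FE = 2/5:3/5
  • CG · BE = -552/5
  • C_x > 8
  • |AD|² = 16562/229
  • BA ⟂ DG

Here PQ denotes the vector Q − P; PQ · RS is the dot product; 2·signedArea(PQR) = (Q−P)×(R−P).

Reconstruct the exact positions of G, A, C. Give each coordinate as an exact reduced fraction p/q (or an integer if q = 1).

1. G_x = 29/15  [G is the centroid of △DEF]
2. G_y = -89/15  [G is the centroid of △DEF]
   → G = (29/15, -89/15)
3. A_x = 173/229  [D, G, A are collinear ∩ BA ⟂ DG]
4. A_y = -1565/229  [D, G, A are collinear ∩ BA ⟂ DG]
   → A = (173/229, -1565/229)
5. C_x = 131/15  [2·signedArea(CFD) = 0 ∩ CG · BE = -552/5]
6. C_y = -11/15  [2·signedArea(CFD) = 0 ∩ CG · BE = -552/5]
   → C = (131/15, -11/15)

A = (173/229, -1565/229)
C = (131/15, -11/15)
G = (29/15, -89/15)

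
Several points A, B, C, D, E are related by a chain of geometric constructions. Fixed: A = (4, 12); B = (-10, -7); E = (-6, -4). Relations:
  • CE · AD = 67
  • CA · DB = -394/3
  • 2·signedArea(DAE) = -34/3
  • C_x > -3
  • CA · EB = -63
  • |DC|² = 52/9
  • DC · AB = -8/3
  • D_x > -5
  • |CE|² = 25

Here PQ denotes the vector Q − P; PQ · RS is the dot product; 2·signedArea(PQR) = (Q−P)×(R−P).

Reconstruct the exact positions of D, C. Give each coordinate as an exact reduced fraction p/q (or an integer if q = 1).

1. C_x = -2  [line 4·x + 3·y + 11 = 0 ∩ |CE|² = 25]
2. C_y = -1  [line 4·x + 3·y + 11 = 0 ∩ |CE|² = 25]
   → C = (-2, -1)
3. D_x = -4  [2·signedArea(DAE) = -34/3 ∩ CA · DB = -394/3]
4. D_y = 1/3  [2·signedArea(DAE) = -34/3 ∩ CA · DB = -394/3]
   → D = (-4, 1/3)

C = (-2, -1)
D = (-4, 1/3)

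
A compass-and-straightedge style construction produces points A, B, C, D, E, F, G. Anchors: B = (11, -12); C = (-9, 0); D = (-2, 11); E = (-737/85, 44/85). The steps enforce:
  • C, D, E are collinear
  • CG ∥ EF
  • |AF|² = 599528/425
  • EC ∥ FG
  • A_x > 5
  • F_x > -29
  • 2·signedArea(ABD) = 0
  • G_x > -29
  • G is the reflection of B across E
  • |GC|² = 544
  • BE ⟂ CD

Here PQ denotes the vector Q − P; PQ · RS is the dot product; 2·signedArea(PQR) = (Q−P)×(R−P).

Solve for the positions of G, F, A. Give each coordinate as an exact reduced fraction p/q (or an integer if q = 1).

A = (29/5, -14/5)
F = (-2381/85, 1152/85)
G = (-2409/85, 1108/85)

1. G_x = -2409/85  [G is the reflection of B across E]
2. G_y = 1108/85  [G is the reflection of B across E]
   → G = (-2409/85, 1108/85)
3. F_x = -2381/85  [EC ∥ FG ∩ CG ∥ EF]
4. F_y = 1152/85  [EC ∥ FG ∩ CG ∥ EF]
   → F = (-2381/85, 1152/85)
5. A_x = 29/5  [line -23·x + -13·y + 97 = 0 ∩ |AF|² = 599528/425]
6. A_y = -14/5  [line -23·x + -13·y + 97 = 0 ∩ |AF|² = 599528/425]
   → A = (29/5, -14/5)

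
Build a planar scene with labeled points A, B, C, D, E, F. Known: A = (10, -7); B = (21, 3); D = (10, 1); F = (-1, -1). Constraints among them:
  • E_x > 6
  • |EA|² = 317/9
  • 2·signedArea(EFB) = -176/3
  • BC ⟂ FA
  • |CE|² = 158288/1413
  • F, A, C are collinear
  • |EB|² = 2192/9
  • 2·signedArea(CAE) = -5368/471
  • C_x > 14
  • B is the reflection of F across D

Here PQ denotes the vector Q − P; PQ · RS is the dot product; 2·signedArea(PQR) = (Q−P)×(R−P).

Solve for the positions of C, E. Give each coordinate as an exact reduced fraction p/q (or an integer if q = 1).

1. C_x = 2241/157  [F, A, C are collinear ∩ BC ⟂ FA]
2. C_y = -1465/157  [F, A, C are collinear ∩ BC ⟂ FA]
   → C = (2241/157, -1465/157)
3. E_x = 19/3  [2·signedArea(EFB) = -176/3 ∩ 2·signedArea(CAE) = -5368/471]
4. E_y = -7/3  [2·signedArea(EFB) = -176/3 ∩ 2·signedArea(CAE) = -5368/471]
   → E = (19/3, -7/3)

C = (2241/157, -1465/157)
E = (19/3, -7/3)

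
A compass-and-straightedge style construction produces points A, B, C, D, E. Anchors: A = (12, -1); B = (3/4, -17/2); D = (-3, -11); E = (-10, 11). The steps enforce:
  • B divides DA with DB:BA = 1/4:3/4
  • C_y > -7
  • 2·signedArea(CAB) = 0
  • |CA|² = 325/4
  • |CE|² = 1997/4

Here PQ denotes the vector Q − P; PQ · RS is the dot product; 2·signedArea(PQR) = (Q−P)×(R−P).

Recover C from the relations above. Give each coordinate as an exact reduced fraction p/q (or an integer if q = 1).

C = (9/2, -6)

1. C_x = 9/2  [line 15/2·x + -45/4·y + -405/4 = 0 ∩ |CE|² = 1997/4]
2. C_y = -6  [line 15/2·x + -45/4·y + -405/4 = 0 ∩ |CE|² = 1997/4]
   → C = (9/2, -6)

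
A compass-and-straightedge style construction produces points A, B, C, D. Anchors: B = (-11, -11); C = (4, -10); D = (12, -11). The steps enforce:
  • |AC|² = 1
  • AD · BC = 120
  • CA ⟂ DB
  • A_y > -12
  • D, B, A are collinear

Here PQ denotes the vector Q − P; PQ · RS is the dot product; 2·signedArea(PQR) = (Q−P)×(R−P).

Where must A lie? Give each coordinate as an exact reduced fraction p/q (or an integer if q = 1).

A = (4, -11)

1. A_x = 4  [D, B, A are collinear ∩ CA ⟂ DB]
2. A_y = -11  [D, B, A are collinear ∩ CA ⟂ DB]
   → A = (4, -11)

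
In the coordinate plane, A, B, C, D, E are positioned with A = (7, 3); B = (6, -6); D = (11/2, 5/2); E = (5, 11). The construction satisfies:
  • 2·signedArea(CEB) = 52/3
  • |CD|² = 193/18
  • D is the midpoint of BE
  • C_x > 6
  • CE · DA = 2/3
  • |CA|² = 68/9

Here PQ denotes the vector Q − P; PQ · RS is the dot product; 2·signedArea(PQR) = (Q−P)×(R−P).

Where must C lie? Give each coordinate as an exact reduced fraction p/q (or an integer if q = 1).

1. C_x = 19/3  [CE · DA = 2/3 ∩ 2·signedArea(CEB) = 52/3]
2. C_y = 17/3  [CE · DA = 2/3 ∩ 2·signedArea(CEB) = 52/3]
   → C = (19/3, 17/3)

C = (19/3, 17/3)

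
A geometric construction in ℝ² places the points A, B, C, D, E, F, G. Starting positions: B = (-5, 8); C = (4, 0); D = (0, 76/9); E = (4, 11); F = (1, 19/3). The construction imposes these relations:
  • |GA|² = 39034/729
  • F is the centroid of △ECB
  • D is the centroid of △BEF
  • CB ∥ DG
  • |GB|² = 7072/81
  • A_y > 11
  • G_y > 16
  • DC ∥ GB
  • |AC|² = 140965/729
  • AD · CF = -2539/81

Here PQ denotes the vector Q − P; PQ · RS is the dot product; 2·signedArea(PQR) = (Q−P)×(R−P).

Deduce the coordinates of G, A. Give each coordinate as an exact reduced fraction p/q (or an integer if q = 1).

1. G_x = -9  [DC ∥ GB ∩ CB ∥ DG]
2. G_y = 148/9  [DC ∥ GB ∩ CB ∥ DG]
   → G = (-9, 148/9)
3. A_x = -10/3  [line 3·x + -19/3·y + 6871/81 = 0 ∩ |GA|² = 39034/729]
4. A_y = 319/27  [line 3·x + -19/3·y + 6871/81 = 0 ∩ |GA|² = 39034/729]
   → A = (-10/3, 319/27)

A = (-10/3, 319/27)
G = (-9, 148/9)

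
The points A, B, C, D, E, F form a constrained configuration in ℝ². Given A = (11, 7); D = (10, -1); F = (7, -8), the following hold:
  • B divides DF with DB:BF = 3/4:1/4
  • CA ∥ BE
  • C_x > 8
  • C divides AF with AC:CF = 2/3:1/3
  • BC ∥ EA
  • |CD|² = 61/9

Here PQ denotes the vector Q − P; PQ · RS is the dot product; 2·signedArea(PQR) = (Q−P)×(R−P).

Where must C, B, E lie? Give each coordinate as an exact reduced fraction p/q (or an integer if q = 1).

1. C_x = 25/3  [C divides AF with AC:CF = 2/3:1/3]
2. C_y = -3  [C divides AF with AC:CF = 2/3:1/3]
   → C = (25/3, -3)
3. B_x = 31/4  [B divides DF with DB:BF = 3/4:1/4]
4. B_y = -25/4  [B divides DF with DB:BF = 3/4:1/4]
   → B = (31/4, -25/4)
5. E_x = 125/12  [BC ∥ EA ∩ CA ∥ BE]
6. E_y = 15/4  [BC ∥ EA ∩ CA ∥ BE]
   → E = (125/12, 15/4)

B = (31/4, -25/4)
C = (25/3, -3)
E = (125/12, 15/4)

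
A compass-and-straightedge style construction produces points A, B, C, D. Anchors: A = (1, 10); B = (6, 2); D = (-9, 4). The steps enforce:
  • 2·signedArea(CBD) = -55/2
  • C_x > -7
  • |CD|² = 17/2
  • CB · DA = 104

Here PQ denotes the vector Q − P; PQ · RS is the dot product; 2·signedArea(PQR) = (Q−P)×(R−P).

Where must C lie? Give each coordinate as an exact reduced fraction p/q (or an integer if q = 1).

1. C_x = -13/2  [2·signedArea(CBD) = -55/2 ∩ CB · DA = 104]
2. C_y = 11/2  [2·signedArea(CBD) = -55/2 ∩ CB · DA = 104]
   → C = (-13/2, 11/2)

C = (-13/2, 11/2)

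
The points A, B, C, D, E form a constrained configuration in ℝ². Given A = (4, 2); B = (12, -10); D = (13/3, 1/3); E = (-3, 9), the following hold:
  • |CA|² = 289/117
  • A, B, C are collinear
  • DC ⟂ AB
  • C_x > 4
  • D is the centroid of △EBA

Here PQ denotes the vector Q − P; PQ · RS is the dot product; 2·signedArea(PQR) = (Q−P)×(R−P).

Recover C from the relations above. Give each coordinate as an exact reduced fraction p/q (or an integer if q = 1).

1. C_x = 190/39  [A, B, C are collinear ∩ DC ⟂ AB]
2. C_y = 9/13  [A, B, C are collinear ∩ DC ⟂ AB]
   → C = (190/39, 9/13)

C = (190/39, 9/13)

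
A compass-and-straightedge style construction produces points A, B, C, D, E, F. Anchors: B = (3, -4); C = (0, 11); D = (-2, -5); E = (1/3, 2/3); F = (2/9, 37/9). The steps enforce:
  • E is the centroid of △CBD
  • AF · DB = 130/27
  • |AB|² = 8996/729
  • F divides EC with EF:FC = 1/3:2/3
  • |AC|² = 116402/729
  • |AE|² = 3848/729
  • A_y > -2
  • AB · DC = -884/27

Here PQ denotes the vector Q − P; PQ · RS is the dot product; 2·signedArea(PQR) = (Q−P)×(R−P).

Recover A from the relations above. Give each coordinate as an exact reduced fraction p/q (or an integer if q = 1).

1. A_x = 11/27  [AB · DC = -884/27 ∩ AF · DB = 130/27]
2. A_y = -44/27  [AB · DC = -884/27 ∩ AF · DB = 130/27]
   → A = (11/27, -44/27)

A = (11/27, -44/27)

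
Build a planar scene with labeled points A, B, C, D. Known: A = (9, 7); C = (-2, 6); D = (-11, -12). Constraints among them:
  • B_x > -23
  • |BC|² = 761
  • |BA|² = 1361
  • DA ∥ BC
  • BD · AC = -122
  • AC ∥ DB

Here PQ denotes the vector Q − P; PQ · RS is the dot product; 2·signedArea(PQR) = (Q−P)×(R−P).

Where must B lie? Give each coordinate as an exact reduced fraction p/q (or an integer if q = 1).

1. B_x = -22  [DA ∥ BC ∩ AC ∥ DB]
2. B_y = -13  [DA ∥ BC ∩ AC ∥ DB]
   → B = (-22, -13)

B = (-22, -13)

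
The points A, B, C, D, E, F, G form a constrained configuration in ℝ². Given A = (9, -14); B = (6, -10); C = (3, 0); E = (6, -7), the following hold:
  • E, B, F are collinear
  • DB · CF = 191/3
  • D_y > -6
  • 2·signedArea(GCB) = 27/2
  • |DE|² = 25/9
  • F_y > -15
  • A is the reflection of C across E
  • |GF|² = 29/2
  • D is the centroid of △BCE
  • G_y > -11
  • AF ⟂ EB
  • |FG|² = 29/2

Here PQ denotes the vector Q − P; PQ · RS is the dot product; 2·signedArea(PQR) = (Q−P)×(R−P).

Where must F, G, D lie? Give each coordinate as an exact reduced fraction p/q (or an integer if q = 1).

1. F_x = 6  [E, B, F are collinear ∩ AF ⟂ EB]
2. F_y = -14  [E, B, F are collinear ∩ AF ⟂ EB]
   → F = (6, -14)
3. G_x = 15/2  [line 10·x + 3·y + -87/2 = 0 ∩ |GF|² = 29/2]
4. G_y = -21/2  [line 10·x + 3·y + -87/2 = 0 ∩ |GF|² = 29/2]
   → G = (15/2, -21/2)
5. D_x = 5  [D is the centroid of △BCE]
6. D_y = -17/3  [D is the centroid of △BCE]
   → D = (5, -17/3)

D = (5, -17/3)
F = (6, -14)
G = (15/2, -21/2)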